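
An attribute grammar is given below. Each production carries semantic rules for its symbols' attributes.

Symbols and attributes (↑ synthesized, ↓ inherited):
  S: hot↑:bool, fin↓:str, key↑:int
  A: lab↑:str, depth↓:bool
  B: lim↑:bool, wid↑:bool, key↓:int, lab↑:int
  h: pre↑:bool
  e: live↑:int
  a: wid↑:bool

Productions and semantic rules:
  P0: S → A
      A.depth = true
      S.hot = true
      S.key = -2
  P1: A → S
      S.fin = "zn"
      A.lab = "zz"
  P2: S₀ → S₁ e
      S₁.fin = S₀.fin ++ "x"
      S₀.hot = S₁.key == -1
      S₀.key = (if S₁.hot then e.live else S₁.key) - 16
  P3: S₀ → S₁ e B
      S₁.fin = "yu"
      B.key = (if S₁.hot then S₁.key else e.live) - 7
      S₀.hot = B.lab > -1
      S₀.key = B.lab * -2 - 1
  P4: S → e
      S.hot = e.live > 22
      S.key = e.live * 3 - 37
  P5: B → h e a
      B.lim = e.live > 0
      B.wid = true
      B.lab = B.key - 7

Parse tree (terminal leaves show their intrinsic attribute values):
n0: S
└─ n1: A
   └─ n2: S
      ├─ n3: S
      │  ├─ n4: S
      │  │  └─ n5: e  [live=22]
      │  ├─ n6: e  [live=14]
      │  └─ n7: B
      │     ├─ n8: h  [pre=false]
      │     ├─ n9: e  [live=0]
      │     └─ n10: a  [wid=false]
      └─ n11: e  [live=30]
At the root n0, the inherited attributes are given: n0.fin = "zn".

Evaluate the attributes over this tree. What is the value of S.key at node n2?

14

1. n0.fin = "zn"  [given at root]
2. n1.depth = true  [true]
3. n2.fin = "zn"  ["zn"]
4. n3.fin = "znx"  [S₀.fin ++ "x"]
5. n4.fin = "yu"  ["yu"]
6. n5.live = 22  [terminal]
7. n4.hot = false  [e.live > 22]
8. n4.key = 29  [e.live * 3 - 37]
9. n6.live = 14  [terminal]
10. n7.key = 7  [(if S₁.hot then S₁.key else e.live) - 7]
11. n8.pre = false  [terminal]
12. n9.live = 0  [terminal]
13. n10.wid = false  [terminal]
14. n7.lim = false  [e.live > 0]
15. n7.wid = true  [true]
16. n7.lab = 0  [B.key - 7]
17. n3.hot = true  [B.lab > -1]
18. n3.key = -1  [B.lab * -2 - 1]
19. n11.live = 30  [terminal]
20. n2.hot = true  [S₁.key == -1]
21. n2.key = 14  [(if S₁.hot then e.live else S₁.key) - 16]
22. n1.lab = "zz"  ["zz"]
23. n0.hot = true  [true]
24. n0.key = -2  [-2]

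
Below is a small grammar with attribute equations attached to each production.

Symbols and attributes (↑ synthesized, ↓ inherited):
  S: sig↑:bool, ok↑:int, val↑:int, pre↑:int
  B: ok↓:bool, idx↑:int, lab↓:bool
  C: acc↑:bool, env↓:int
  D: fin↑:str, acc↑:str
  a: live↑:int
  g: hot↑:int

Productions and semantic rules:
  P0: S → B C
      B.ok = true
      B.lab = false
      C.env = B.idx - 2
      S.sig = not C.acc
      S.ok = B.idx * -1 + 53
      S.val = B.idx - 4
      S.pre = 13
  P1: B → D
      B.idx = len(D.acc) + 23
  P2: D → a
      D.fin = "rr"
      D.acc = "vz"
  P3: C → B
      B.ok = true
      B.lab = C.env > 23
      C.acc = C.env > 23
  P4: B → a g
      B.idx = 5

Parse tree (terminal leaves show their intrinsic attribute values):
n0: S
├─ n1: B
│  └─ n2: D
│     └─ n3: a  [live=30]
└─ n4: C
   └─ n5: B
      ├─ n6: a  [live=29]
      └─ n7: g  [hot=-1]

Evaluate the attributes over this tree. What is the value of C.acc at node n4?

1. n1.ok = true  [true]
2. n1.lab = false  [false]
3. n3.live = 30  [terminal]
4. n2.fin = "rr"  ["rr"]
5. n2.acc = "vz"  ["vz"]
6. n1.idx = 25  [len(D.acc) + 23]
7. n4.env = 23  [B.idx - 2]
8. n5.ok = true  [true]
9. n5.lab = false  [C.env > 23]
10. n6.live = 29  [terminal]
11. n7.hot = -1  [terminal]
12. n5.idx = 5  [5]
13. n4.acc = false  [C.env > 23]
14. n0.sig = true  [not C.acc]
15. n0.ok = 28  [B.idx * -1 + 53]
16. n0.val = 21  [B.idx - 4]
17. n0.pre = 13  [13]

false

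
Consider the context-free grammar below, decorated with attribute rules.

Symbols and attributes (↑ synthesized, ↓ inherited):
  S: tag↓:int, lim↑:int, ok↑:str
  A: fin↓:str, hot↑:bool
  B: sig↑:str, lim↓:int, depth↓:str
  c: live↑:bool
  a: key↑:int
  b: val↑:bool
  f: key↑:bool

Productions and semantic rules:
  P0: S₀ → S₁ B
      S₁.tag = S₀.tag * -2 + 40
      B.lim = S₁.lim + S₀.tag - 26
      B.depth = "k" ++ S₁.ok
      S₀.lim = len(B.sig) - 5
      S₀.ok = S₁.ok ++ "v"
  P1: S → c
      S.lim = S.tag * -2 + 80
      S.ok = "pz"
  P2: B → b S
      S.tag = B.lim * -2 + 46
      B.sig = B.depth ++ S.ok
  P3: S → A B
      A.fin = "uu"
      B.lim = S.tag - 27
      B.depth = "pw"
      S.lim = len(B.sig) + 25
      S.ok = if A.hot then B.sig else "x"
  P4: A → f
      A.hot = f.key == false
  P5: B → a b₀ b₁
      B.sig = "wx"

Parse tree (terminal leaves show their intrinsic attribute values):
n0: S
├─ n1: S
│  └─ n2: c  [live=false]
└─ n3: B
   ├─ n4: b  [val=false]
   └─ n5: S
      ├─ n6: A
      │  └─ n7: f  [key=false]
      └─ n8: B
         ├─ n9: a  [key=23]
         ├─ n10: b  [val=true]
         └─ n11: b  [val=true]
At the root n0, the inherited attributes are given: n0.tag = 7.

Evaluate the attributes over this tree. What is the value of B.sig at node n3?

1. n0.tag = 7  [given at root]
2. n1.tag = 26  [S₀.tag * -2 + 40]
3. n2.live = false  [terminal]
4. n1.lim = 28  [S.tag * -2 + 80]
5. n1.ok = "pz"  ["pz"]
6. n3.lim = 9  [S₁.lim + S₀.tag - 26]
7. n3.depth = "kpz"  ["k" ++ S₁.ok]
8. n4.val = false  [terminal]
9. n5.tag = 28  [B.lim * -2 + 46]
10. n6.fin = "uu"  ["uu"]
11. n7.key = false  [terminal]
12. n6.hot = true  [f.key == false]
13. n8.lim = 1  [S.tag - 27]
14. n8.depth = "pw"  ["pw"]
15. n9.key = 23  [terminal]
16. n10.val = true  [terminal]
17. n11.val = true  [terminal]
18. n8.sig = "wx"  ["wx"]
19. n5.lim = 27  [len(B.sig) + 25]
20. n5.ok = "wx"  [if A.hot then B.sig else "x"]
21. n3.sig = "kpzwx"  [B.depth ++ S.ok]
22. n0.lim = 0  [len(B.sig) - 5]
23. n0.ok = "pzv"  [S₁.ok ++ "v"]

"kpzwx"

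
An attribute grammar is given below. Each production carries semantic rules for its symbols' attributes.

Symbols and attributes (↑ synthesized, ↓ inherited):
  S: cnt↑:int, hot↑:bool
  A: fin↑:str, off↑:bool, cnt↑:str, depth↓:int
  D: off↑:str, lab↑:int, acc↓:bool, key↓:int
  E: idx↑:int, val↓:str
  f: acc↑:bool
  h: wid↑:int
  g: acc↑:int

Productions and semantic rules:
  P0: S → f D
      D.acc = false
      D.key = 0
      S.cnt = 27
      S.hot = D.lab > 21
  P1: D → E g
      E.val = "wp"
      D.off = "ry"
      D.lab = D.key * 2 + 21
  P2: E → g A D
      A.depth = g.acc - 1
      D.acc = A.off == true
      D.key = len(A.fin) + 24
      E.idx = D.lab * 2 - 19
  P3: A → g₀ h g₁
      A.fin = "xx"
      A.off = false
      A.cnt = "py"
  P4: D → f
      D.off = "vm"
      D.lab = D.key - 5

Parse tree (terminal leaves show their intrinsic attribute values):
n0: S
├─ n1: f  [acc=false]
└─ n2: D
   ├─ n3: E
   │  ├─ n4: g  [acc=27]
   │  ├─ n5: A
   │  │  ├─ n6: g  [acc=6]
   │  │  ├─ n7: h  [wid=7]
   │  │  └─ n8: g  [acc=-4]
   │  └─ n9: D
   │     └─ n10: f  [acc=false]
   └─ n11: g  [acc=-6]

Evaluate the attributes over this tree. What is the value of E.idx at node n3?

23

1. n1.acc = false  [terminal]
2. n2.acc = false  [false]
3. n2.key = 0  [0]
4. n3.val = "wp"  ["wp"]
5. n4.acc = 27  [terminal]
6. n5.depth = 26  [g.acc - 1]
7. n6.acc = 6  [terminal]
8. n7.wid = 7  [terminal]
9. n8.acc = -4  [terminal]
10. n5.fin = "xx"  ["xx"]
11. n5.off = false  [false]
12. n5.cnt = "py"  ["py"]
13. n9.acc = false  [A.off == true]
14. n9.key = 26  [len(A.fin) + 24]
15. n10.acc = false  [terminal]
16. n9.off = "vm"  ["vm"]
17. n9.lab = 21  [D.key - 5]
18. n3.idx = 23  [D.lab * 2 - 19]
19. n11.acc = -6  [terminal]
20. n2.off = "ry"  ["ry"]
21. n2.lab = 21  [D.key * 2 + 21]
22. n0.cnt = 27  [27]
23. n0.hot = false  [D.lab > 21]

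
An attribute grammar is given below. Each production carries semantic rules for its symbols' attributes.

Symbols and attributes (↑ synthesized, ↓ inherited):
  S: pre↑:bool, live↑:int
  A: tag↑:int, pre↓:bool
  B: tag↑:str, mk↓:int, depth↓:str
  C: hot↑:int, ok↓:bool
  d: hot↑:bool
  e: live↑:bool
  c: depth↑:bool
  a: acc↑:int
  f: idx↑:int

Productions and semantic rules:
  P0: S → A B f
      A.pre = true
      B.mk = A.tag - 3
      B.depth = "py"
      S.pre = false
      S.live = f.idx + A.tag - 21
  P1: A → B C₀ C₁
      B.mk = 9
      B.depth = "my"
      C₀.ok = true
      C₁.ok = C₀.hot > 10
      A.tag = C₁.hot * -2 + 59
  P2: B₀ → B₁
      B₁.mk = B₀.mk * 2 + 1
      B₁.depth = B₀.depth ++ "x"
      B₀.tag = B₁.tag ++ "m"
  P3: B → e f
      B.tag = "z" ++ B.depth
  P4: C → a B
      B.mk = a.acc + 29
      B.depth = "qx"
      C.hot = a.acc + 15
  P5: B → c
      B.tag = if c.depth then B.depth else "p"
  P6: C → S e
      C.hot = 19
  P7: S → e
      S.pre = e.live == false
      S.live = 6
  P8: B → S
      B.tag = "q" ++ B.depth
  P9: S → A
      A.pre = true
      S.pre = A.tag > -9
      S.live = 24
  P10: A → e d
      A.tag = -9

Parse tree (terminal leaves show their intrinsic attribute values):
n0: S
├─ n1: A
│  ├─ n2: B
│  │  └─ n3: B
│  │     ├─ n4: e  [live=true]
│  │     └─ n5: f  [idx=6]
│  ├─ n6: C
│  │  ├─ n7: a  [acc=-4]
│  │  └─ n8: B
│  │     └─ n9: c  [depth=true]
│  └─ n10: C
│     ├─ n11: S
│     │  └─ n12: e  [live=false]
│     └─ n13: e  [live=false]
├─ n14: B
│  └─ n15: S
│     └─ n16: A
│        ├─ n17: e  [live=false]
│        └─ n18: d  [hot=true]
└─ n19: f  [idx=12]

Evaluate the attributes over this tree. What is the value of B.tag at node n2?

"zmyxm"

1. n1.pre = true  [true]
2. n2.mk = 9  [9]
3. n2.depth = "my"  ["my"]
4. n3.mk = 19  [B₀.mk * 2 + 1]
5. n3.depth = "myx"  [B₀.depth ++ "x"]
6. n4.live = true  [terminal]
7. n5.idx = 6  [terminal]
8. n3.tag = "zmyx"  ["z" ++ B.depth]
9. n2.tag = "zmyxm"  [B₁.tag ++ "m"]
10. n6.ok = true  [true]
11. n7.acc = -4  [terminal]
12. n8.mk = 25  [a.acc + 29]
13. n8.depth = "qx"  ["qx"]
14. n9.depth = true  [terminal]
15. n8.tag = "qx"  [if c.depth then B.depth else "p"]
16. n6.hot = 11  [a.acc + 15]
17. n10.ok = true  [C₀.hot > 10]
18. n12.live = false  [terminal]
19. n11.pre = true  [e.live == false]
20. n11.live = 6  [6]
21. n13.live = false  [terminal]
22. n10.hot = 19  [19]
23. n1.tag = 21  [C₁.hot * -2 + 59]
24. n14.mk = 18  [A.tag - 3]
25. n14.depth = "py"  ["py"]
26. n16.pre = true  [true]
27. n17.live = false  [terminal]
28. n18.hot = true  [terminal]
29. n16.tag = -9  [-9]
30. n15.pre = false  [A.tag > -9]
31. n15.live = 24  [24]
32. n14.tag = "qpy"  ["q" ++ B.depth]
33. n19.idx = 12  [terminal]
34. n0.pre = false  [false]
35. n0.live = 12  [f.idx + A.tag - 21]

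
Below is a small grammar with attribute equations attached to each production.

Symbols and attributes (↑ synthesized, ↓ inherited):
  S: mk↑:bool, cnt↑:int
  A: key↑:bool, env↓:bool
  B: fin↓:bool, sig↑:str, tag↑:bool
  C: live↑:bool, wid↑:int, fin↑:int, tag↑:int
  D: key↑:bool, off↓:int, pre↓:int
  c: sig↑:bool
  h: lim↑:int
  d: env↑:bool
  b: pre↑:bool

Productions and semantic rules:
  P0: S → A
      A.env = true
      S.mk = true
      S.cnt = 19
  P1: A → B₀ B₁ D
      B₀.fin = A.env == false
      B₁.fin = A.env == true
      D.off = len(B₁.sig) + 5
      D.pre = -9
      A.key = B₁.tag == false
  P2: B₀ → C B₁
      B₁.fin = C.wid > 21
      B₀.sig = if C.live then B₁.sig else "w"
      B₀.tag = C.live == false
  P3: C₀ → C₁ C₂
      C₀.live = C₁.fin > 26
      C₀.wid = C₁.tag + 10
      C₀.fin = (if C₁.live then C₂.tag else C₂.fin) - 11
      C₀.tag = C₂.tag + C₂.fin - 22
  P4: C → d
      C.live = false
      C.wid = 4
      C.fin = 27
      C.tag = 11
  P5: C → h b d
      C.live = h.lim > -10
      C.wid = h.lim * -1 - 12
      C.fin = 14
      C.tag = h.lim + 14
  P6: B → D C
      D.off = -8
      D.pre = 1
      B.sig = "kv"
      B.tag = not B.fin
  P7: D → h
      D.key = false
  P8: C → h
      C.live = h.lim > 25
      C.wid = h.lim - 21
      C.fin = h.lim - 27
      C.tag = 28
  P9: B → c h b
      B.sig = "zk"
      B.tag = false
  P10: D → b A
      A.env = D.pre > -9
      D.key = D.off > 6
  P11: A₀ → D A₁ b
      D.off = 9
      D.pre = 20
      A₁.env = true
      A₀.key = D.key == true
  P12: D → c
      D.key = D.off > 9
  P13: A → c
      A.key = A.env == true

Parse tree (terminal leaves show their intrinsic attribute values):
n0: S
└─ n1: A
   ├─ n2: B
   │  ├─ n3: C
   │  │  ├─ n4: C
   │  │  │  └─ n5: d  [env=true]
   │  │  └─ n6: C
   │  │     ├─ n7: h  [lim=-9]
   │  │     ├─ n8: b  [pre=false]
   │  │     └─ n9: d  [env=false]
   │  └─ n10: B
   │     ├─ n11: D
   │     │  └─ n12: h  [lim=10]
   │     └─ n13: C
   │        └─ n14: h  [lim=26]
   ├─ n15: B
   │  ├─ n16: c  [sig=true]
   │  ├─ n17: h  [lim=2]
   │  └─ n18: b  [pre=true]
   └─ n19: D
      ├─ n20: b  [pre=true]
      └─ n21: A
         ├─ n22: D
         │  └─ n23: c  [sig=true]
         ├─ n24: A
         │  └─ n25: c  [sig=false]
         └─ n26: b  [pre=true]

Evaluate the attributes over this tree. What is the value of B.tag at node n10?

1. n1.env = true  [true]
2. n2.fin = false  [A.env == false]
3. n5.env = true  [terminal]
4. n4.live = false  [false]
5. n4.wid = 4  [4]
6. n4.fin = 27  [27]
7. n4.tag = 11  [11]
8. n7.lim = -9  [terminal]
9. n8.pre = false  [terminal]
10. n9.env = false  [terminal]
11. n6.live = true  [h.lim > -10]
12. n6.wid = -3  [h.lim * -1 - 12]
13. n6.fin = 14  [14]
14. n6.tag = 5  [h.lim + 14]
15. n3.live = true  [C₁.fin > 26]
16. n3.wid = 21  [C₁.tag + 10]
17. n3.fin = 3  [(if C₁.live then C₂.tag else C₂.fin) - 11]
18. n3.tag = -3  [C₂.tag + C₂.fin - 22]
19. n10.fin = false  [C.wid > 21]
20. n11.off = -8  [-8]
21. n11.pre = 1  [1]
22. n12.lim = 10  [terminal]
23. n11.key = false  [false]
24. n14.lim = 26  [terminal]
25. n13.live = true  [h.lim > 25]
26. n13.wid = 5  [h.lim - 21]
27. n13.fin = -1  [h.lim - 27]
28. n13.tag = 28  [28]
29. n10.sig = "kv"  ["kv"]
30. n10.tag = true  [not B.fin]
31. n2.sig = "kv"  [if C.live then B₁.sig else "w"]
32. n2.tag = false  [C.live == false]
33. n15.fin = true  [A.env == true]
34. n16.sig = true  [terminal]
35. n17.lim = 2  [terminal]
36. n18.pre = true  [terminal]
37. n15.sig = "zk"  ["zk"]
38. n15.tag = false  [false]
39. n19.off = 7  [len(B₁.sig) + 5]
40. n19.pre = -9  [-9]
41. n20.pre = true  [terminal]
42. n21.env = false  [D.pre > -9]
43. n22.off = 9  [9]
44. n22.pre = 20  [20]
45. n23.sig = true  [terminal]
46. n22.key = false  [D.off > 9]
47. n24.env = true  [true]
48. n25.sig = false  [terminal]
49. n24.key = true  [A.env == true]
50. n26.pre = true  [terminal]
51. n21.key = false  [D.key == true]
52. n19.key = true  [D.off > 6]
53. n1.key = true  [B₁.tag == false]
54. n0.mk = true  [true]
55. n0.cnt = 19  [19]

true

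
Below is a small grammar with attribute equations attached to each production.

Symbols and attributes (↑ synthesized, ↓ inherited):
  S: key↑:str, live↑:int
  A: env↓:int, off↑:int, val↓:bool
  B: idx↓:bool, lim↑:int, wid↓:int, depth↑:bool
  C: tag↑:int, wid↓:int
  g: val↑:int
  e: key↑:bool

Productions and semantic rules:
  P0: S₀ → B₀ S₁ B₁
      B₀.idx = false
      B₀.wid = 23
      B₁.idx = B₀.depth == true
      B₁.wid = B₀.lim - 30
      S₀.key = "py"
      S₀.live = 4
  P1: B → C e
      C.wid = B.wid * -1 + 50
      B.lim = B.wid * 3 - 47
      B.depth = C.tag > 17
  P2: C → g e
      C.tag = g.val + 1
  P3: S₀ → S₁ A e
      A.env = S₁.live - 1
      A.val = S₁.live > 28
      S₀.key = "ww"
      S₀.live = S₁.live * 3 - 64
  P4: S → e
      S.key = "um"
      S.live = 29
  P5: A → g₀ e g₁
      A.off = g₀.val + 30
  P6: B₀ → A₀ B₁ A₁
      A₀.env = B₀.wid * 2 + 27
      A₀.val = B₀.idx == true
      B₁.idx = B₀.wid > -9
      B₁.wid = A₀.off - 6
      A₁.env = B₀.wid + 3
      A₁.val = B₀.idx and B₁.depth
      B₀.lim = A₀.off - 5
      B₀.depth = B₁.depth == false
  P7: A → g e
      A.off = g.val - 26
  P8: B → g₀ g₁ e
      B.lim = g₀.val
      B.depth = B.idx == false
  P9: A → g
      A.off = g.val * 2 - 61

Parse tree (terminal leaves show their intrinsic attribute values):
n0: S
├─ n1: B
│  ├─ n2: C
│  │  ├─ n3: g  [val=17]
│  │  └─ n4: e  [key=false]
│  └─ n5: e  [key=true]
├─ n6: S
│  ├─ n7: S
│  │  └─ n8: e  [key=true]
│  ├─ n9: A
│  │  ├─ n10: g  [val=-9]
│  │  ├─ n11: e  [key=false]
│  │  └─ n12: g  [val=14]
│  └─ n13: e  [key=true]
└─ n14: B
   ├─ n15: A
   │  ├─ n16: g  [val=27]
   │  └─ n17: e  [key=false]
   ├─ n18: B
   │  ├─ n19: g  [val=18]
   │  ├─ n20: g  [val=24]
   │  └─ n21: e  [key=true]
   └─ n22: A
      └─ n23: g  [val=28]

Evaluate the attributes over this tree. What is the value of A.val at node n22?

1. n1.idx = false  [false]
2. n1.wid = 23  [23]
3. n2.wid = 27  [B.wid * -1 + 50]
4. n3.val = 17  [terminal]
5. n4.key = false  [terminal]
6. n2.tag = 18  [g.val + 1]
7. n5.key = true  [terminal]
8. n1.lim = 22  [B.wid * 3 - 47]
9. n1.depth = true  [C.tag > 17]
10. n8.key = true  [terminal]
11. n7.key = "um"  ["um"]
12. n7.live = 29  [29]
13. n9.env = 28  [S₁.live - 1]
14. n9.val = true  [S₁.live > 28]
15. n10.val = -9  [terminal]
16. n11.key = false  [terminal]
17. n12.val = 14  [terminal]
18. n9.off = 21  [g₀.val + 30]
19. n13.key = true  [terminal]
20. n6.key = "ww"  ["ww"]
21. n6.live = 23  [S₁.live * 3 - 64]
22. n14.idx = true  [B₀.depth == true]
23. n14.wid = -8  [B₀.lim - 30]
24. n15.env = 11  [B₀.wid * 2 + 27]
25. n15.val = true  [B₀.idx == true]
26. n16.val = 27  [terminal]
27. n17.key = false  [terminal]
28. n15.off = 1  [g.val - 26]
29. n18.idx = true  [B₀.wid > -9]
30. n18.wid = -5  [A₀.off - 6]
31. n19.val = 18  [terminal]
32. n20.val = 24  [terminal]
33. n21.key = true  [terminal]
34. n18.lim = 18  [g₀.val]
35. n18.depth = false  [B.idx == false]
36. n22.env = -5  [B₀.wid + 3]
37. n22.val = false  [B₀.idx and B₁.depth]
38. n23.val = 28  [terminal]
39. n22.off = -5  [g.val * 2 - 61]
40. n14.lim = -4  [A₀.off - 5]
41. n14.depth = true  [B₁.depth == false]
42. n0.key = "py"  ["py"]
43. n0.live = 4  [4]

false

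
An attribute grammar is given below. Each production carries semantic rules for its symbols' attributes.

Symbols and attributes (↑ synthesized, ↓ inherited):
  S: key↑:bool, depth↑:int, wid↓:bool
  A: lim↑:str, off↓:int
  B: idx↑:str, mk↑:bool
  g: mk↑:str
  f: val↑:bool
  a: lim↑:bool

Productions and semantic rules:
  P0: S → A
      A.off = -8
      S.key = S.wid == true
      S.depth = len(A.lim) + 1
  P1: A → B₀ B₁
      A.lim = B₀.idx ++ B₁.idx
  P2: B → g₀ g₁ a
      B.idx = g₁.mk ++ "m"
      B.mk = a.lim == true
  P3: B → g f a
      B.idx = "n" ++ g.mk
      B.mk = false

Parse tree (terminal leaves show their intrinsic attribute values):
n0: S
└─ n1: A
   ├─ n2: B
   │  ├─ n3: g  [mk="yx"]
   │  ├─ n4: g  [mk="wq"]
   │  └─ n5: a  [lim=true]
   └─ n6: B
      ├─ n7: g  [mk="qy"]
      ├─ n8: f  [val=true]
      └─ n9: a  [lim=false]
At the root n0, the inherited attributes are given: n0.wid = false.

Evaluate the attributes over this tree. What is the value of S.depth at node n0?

7

1. n0.wid = false  [given at root]
2. n1.off = -8  [-8]
3. n3.mk = "yx"  [terminal]
4. n4.mk = "wq"  [terminal]
5. n5.lim = true  [terminal]
6. n2.idx = "wqm"  [g₁.mk ++ "m"]
7. n2.mk = true  [a.lim == true]
8. n7.mk = "qy"  [terminal]
9. n8.val = true  [terminal]
10. n9.lim = false  [terminal]
11. n6.idx = "nqy"  ["n" ++ g.mk]
12. n6.mk = false  [false]
13. n1.lim = "wqmnqy"  [B₀.idx ++ B₁.idx]
14. n0.key = false  [S.wid == true]
15. n0.depth = 7  [len(A.lim) + 1]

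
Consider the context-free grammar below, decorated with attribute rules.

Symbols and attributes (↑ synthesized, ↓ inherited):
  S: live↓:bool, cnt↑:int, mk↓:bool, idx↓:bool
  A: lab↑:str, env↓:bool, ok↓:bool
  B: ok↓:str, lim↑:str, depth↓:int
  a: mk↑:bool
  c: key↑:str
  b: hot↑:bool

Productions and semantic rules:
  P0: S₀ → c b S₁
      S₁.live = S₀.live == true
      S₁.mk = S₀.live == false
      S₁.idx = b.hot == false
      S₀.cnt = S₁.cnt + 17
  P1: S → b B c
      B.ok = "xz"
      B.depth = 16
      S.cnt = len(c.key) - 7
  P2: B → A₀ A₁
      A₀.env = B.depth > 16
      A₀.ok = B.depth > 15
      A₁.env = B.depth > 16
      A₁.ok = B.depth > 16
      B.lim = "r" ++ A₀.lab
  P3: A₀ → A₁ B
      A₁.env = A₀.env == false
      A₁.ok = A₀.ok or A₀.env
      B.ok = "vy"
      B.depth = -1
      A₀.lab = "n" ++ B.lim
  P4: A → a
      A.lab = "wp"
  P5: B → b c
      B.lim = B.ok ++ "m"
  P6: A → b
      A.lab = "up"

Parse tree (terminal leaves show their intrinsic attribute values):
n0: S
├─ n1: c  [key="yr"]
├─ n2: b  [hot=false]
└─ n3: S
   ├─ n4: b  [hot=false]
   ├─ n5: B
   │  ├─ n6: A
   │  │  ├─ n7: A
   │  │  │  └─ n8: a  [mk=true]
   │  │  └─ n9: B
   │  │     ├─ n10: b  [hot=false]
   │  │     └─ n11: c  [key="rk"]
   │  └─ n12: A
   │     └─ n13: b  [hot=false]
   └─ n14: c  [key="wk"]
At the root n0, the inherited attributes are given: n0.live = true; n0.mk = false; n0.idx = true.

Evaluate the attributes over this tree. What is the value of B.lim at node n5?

1. n0.live = true  [given at root]
2. n0.mk = false  [given at root]
3. n0.idx = true  [given at root]
4. n1.key = "yr"  [terminal]
5. n2.hot = false  [terminal]
6. n3.live = true  [S₀.live == true]
7. n3.mk = false  [S₀.live == false]
8. n3.idx = true  [b.hot == false]
9. n4.hot = false  [terminal]
10. n5.ok = "xz"  ["xz"]
11. n5.depth = 16  [16]
12. n6.env = false  [B.depth > 16]
13. n6.ok = true  [B.depth > 15]
14. n7.env = true  [A₀.env == false]
15. n7.ok = true  [A₀.ok or A₀.env]
16. n8.mk = true  [terminal]
17. n7.lab = "wp"  ["wp"]
18. n9.ok = "vy"  ["vy"]
19. n9.depth = -1  [-1]
20. n10.hot = false  [terminal]
21. n11.key = "rk"  [terminal]
22. n9.lim = "vym"  [B.ok ++ "m"]
23. n6.lab = "nvym"  ["n" ++ B.lim]
24. n12.env = false  [B.depth > 16]
25. n12.ok = false  [B.depth > 16]
26. n13.hot = false  [terminal]
27. n12.lab = "up"  ["up"]
28. n5.lim = "rnvym"  ["r" ++ A₀.lab]
29. n14.key = "wk"  [terminal]
30. n3.cnt = -5  [len(c.key) - 7]
31. n0.cnt = 12  [S₁.cnt + 17]

"rnvym"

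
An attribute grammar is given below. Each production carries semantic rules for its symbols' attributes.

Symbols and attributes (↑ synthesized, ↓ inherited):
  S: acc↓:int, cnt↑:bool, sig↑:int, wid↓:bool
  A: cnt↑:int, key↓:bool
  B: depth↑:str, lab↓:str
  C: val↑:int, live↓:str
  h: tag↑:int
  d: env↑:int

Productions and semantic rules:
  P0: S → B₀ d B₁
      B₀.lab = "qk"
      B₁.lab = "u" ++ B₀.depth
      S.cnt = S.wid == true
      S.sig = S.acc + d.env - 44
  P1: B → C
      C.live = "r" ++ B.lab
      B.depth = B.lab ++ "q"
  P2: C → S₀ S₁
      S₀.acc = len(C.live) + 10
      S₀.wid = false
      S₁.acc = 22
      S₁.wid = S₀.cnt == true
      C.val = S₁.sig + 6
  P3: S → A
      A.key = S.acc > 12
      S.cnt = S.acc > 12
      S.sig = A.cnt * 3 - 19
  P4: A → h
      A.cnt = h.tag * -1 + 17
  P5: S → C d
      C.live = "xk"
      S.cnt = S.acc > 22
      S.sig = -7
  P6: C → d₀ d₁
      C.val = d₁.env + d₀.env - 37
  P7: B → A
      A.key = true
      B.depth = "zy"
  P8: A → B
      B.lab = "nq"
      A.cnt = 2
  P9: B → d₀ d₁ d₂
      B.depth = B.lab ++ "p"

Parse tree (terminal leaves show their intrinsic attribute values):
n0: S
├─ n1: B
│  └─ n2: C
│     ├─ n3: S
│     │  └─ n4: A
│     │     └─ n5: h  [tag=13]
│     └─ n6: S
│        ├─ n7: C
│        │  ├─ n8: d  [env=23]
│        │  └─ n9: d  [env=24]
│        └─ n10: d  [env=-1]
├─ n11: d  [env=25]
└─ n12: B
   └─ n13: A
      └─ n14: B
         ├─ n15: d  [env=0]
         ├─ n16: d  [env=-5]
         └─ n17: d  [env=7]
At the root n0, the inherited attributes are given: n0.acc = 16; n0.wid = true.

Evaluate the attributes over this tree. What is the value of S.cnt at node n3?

1. n0.acc = 16  [given at root]
2. n0.wid = true  [given at root]
3. n1.lab = "qk"  ["qk"]
4. n2.live = "rqk"  ["r" ++ B.lab]
5. n3.acc = 13  [len(C.live) + 10]
6. n3.wid = false  [false]
7. n4.key = true  [S.acc > 12]
8. n5.tag = 13  [terminal]
9. n4.cnt = 4  [h.tag * -1 + 17]
10. n3.cnt = true  [S.acc > 12]
11. n3.sig = -7  [A.cnt * 3 - 19]
12. n6.acc = 22  [22]
13. n6.wid = true  [S₀.cnt == true]
14. n7.live = "xk"  ["xk"]
15. n8.env = 23  [terminal]
16. n9.env = 24  [terminal]
17. n7.val = 10  [d₁.env + d₀.env - 37]
18. n10.env = -1  [terminal]
19. n6.cnt = false  [S.acc > 22]
20. n6.sig = -7  [-7]
21. n2.val = -1  [S₁.sig + 6]
22. n1.depth = "qkq"  [B.lab ++ "q"]
23. n11.env = 25  [terminal]
24. n12.lab = "uqkq"  ["u" ++ B₀.depth]
25. n13.key = true  [true]
26. n14.lab = "nq"  ["nq"]
27. n15.env = 0  [terminal]
28. n16.env = -5  [terminal]
29. n17.env = 7  [terminal]
30. n14.depth = "nqp"  [B.lab ++ "p"]
31. n13.cnt = 2  [2]
32. n12.depth = "zy"  ["zy"]
33. n0.cnt = true  [S.wid == true]
34. n0.sig = -3  [S.acc + d.env - 44]

true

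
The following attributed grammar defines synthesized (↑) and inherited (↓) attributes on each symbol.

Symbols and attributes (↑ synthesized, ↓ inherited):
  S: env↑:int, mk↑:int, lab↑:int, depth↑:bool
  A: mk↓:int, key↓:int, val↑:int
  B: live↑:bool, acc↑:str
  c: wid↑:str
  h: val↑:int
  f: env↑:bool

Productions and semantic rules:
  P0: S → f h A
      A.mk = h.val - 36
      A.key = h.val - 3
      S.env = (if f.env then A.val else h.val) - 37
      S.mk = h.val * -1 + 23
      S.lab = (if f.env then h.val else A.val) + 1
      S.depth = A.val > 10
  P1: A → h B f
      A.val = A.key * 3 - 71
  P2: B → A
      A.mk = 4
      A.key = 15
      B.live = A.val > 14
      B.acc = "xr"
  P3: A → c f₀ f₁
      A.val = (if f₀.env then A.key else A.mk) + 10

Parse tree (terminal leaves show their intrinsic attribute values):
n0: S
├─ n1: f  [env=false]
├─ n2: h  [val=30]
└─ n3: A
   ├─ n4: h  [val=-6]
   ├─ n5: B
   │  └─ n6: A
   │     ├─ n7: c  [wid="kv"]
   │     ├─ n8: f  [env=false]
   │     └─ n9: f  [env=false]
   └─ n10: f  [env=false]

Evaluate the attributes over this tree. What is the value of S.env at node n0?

-7

1. n1.env = false  [terminal]
2. n2.val = 30  [terminal]
3. n3.mk = -6  [h.val - 36]
4. n3.key = 27  [h.val - 3]
5. n4.val = -6  [terminal]
6. n6.mk = 4  [4]
7. n6.key = 15  [15]
8. n7.wid = "kv"  [terminal]
9. n8.env = false  [terminal]
10. n9.env = false  [terminal]
11. n6.val = 14  [(if f₀.env then A.key else A.mk) + 10]
12. n5.live = false  [A.val > 14]
13. n5.acc = "xr"  ["xr"]
14. n10.env = false  [terminal]
15. n3.val = 10  [A.key * 3 - 71]
16. n0.env = -7  [(if f.env then A.val else h.val) - 37]
17. n0.mk = -7  [h.val * -1 + 23]
18. n0.lab = 11  [(if f.env then h.val else A.val) + 1]
19. n0.depth = false  [A.val > 10]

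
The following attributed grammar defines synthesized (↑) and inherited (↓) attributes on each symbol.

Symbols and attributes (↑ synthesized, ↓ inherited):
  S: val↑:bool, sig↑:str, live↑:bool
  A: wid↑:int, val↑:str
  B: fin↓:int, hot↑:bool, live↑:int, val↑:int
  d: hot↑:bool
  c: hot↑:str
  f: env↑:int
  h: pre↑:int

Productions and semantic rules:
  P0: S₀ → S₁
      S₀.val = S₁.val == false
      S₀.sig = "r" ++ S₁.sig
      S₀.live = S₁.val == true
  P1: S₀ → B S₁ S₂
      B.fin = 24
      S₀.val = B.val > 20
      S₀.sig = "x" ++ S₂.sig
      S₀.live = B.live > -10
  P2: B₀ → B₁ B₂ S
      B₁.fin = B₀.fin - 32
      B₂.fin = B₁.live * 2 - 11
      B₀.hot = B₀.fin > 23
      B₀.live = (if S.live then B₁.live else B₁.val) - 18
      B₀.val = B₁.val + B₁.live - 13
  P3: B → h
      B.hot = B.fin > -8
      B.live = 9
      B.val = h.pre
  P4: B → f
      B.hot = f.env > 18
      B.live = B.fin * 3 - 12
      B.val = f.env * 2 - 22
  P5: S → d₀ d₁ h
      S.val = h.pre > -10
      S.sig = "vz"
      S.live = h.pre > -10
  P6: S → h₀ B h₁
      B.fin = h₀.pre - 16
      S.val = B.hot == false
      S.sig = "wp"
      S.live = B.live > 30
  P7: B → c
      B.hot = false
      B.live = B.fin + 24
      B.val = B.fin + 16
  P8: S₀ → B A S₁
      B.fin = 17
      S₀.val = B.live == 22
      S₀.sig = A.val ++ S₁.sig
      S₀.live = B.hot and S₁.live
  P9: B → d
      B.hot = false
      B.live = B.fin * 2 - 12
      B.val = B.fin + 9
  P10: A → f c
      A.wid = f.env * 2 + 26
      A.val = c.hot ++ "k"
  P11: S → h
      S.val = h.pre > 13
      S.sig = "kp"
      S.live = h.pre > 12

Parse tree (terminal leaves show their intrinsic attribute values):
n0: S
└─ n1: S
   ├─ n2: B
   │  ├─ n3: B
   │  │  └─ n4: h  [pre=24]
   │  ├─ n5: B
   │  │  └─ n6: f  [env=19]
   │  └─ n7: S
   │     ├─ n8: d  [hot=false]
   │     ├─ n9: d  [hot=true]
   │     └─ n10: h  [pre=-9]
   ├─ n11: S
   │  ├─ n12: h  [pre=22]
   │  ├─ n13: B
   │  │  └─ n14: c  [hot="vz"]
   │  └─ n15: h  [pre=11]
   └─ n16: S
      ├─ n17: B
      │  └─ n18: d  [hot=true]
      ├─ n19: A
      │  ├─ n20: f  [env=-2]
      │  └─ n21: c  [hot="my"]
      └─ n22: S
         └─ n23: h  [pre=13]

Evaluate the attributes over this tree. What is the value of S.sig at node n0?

1. n2.fin = 24  [24]
2. n3.fin = -8  [B₀.fin - 32]
3. n4.pre = 24  [terminal]
4. n3.hot = false  [B.fin > -8]
5. n3.live = 9  [9]
6. n3.val = 24  [h.pre]
7. n5.fin = 7  [B₁.live * 2 - 11]
8. n6.env = 19  [terminal]
9. n5.hot = true  [f.env > 18]
10. n5.live = 9  [B.fin * 3 - 12]
11. n5.val = 16  [f.env * 2 - 22]
12. n8.hot = false  [terminal]
13. n9.hot = true  [terminal]
14. n10.pre = -9  [terminal]
15. n7.val = true  [h.pre > -10]
16. n7.sig = "vz"  ["vz"]
17. n7.live = true  [h.pre > -10]
18. n2.hot = true  [B₀.fin > 23]
19. n2.live = -9  [(if S.live then B₁.live else B₁.val) - 18]
20. n2.val = 20  [B₁.val + B₁.live - 13]
21. n12.pre = 22  [terminal]
22. n13.fin = 6  [h₀.pre - 16]
23. n14.hot = "vz"  [terminal]
24. n13.hot = false  [false]
25. n13.live = 30  [B.fin + 24]
26. n13.val = 22  [B.fin + 16]
27. n15.pre = 11  [terminal]
28. n11.val = true  [B.hot == false]
29. n11.sig = "wp"  ["wp"]
30. n11.live = false  [B.live > 30]
31. n17.fin = 17  [17]
32. n18.hot = true  [terminal]
33. n17.hot = false  [false]
34. n17.live = 22  [B.fin * 2 - 12]
35. n17.val = 26  [B.fin + 9]
36. n20.env = -2  [terminal]
37. n21.hot = "my"  [terminal]
38. n19.wid = 22  [f.env * 2 + 26]
39. n19.val = "myk"  [c.hot ++ "k"]
40. n23.pre = 13  [terminal]
41. n22.val = false  [h.pre > 13]
42. n22.sig = "kp"  ["kp"]
43. n22.live = true  [h.pre > 12]
44. n16.val = true  [B.live == 22]
45. n16.sig = "mykkp"  [A.val ++ S₁.sig]
46. n16.live = false  [B.hot and S₁.live]
47. n1.val = false  [B.val > 20]
48. n1.sig = "xmykkp"  ["x" ++ S₂.sig]
49. n1.live = true  [B.live > -10]
50. n0.val = true  [S₁.val == false]
51. n0.sig = "rxmykkp"  ["r" ++ S₁.sig]
52. n0.live = false  [S₁.val == true]

"rxmykkp"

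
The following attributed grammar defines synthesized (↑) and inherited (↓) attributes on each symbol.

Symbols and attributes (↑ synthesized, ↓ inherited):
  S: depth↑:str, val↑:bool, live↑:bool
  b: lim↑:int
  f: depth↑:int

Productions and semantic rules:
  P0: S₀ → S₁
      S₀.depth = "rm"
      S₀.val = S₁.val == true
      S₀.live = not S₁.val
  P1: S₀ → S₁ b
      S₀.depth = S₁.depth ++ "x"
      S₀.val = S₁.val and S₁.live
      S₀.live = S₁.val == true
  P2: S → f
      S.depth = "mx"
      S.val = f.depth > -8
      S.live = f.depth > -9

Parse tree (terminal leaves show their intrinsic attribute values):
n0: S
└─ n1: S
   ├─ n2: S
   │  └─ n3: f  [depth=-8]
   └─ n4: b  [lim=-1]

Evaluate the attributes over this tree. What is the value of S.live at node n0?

true

1. n3.depth = -8  [terminal]
2. n2.depth = "mx"  ["mx"]
3. n2.val = false  [f.depth > -8]
4. n2.live = true  [f.depth > -9]
5. n4.lim = -1  [terminal]
6. n1.depth = "mxx"  [S₁.depth ++ "x"]
7. n1.val = false  [S₁.val and S₁.live]
8. n1.live = false  [S₁.val == true]
9. n0.depth = "rm"  ["rm"]
10. n0.val = false  [S₁.val == true]
11. n0.live = true  [not S₁.val]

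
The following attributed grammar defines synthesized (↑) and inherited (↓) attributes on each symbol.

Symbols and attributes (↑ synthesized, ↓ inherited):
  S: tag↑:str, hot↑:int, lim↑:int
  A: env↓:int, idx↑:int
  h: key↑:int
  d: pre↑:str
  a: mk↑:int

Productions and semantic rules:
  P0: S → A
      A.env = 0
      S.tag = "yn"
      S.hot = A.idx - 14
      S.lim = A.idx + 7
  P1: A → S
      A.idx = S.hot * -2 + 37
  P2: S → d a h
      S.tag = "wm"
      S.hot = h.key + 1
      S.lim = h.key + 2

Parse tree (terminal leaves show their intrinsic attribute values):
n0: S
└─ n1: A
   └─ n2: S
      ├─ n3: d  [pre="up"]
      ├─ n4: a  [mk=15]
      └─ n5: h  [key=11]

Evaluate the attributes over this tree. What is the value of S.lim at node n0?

1. n1.env = 0  [0]
2. n3.pre = "up"  [terminal]
3. n4.mk = 15  [terminal]
4. n5.key = 11  [terminal]
5. n2.tag = "wm"  ["wm"]
6. n2.hot = 12  [h.key + 1]
7. n2.lim = 13  [h.key + 2]
8. n1.idx = 13  [S.hot * -2 + 37]
9. n0.tag = "yn"  ["yn"]
10. n0.hot = -1  [A.idx - 14]
11. n0.lim = 20  [A.idx + 7]

20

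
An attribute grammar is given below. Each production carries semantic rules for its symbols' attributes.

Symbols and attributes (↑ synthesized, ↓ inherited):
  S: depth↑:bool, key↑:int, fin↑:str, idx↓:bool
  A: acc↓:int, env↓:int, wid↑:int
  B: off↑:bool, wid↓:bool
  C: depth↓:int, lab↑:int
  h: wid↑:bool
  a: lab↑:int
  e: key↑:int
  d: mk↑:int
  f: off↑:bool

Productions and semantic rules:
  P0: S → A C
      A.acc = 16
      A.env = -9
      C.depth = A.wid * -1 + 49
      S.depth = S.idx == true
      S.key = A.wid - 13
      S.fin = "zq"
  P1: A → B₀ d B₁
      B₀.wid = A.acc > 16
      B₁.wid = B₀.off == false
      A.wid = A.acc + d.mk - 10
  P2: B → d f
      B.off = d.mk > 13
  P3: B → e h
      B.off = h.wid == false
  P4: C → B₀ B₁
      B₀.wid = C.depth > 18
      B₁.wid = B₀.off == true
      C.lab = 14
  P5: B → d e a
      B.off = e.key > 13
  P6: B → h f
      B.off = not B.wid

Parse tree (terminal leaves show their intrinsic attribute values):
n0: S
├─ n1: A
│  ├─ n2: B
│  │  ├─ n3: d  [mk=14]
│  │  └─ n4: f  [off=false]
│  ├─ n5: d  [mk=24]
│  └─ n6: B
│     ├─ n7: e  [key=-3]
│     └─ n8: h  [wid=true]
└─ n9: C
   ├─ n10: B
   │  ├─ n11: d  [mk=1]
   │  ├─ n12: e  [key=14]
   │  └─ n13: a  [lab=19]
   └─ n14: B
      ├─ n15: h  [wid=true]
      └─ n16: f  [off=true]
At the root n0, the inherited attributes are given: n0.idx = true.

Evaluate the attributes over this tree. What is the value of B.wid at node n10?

1. n0.idx = true  [given at root]
2. n1.acc = 16  [16]
3. n1.env = -9  [-9]
4. n2.wid = false  [A.acc > 16]
5. n3.mk = 14  [terminal]
6. n4.off = false  [terminal]
7. n2.off = true  [d.mk > 13]
8. n5.mk = 24  [terminal]
9. n6.wid = false  [B₀.off == false]
10. n7.key = -3  [terminal]
11. n8.wid = true  [terminal]
12. n6.off = false  [h.wid == false]
13. n1.wid = 30  [A.acc + d.mk - 10]
14. n9.depth = 19  [A.wid * -1 + 49]
15. n10.wid = true  [C.depth > 18]
16. n11.mk = 1  [terminal]
17. n12.key = 14  [terminal]
18. n13.lab = 19  [terminal]
19. n10.off = true  [e.key > 13]
20. n14.wid = true  [B₀.off == true]
21. n15.wid = true  [terminal]
22. n16.off = true  [terminal]
23. n14.off = false  [not B.wid]
24. n9.lab = 14  [14]
25. n0.depth = true  [S.idx == true]
26. n0.key = 17  [A.wid - 13]
27. n0.fin = "zq"  ["zq"]

true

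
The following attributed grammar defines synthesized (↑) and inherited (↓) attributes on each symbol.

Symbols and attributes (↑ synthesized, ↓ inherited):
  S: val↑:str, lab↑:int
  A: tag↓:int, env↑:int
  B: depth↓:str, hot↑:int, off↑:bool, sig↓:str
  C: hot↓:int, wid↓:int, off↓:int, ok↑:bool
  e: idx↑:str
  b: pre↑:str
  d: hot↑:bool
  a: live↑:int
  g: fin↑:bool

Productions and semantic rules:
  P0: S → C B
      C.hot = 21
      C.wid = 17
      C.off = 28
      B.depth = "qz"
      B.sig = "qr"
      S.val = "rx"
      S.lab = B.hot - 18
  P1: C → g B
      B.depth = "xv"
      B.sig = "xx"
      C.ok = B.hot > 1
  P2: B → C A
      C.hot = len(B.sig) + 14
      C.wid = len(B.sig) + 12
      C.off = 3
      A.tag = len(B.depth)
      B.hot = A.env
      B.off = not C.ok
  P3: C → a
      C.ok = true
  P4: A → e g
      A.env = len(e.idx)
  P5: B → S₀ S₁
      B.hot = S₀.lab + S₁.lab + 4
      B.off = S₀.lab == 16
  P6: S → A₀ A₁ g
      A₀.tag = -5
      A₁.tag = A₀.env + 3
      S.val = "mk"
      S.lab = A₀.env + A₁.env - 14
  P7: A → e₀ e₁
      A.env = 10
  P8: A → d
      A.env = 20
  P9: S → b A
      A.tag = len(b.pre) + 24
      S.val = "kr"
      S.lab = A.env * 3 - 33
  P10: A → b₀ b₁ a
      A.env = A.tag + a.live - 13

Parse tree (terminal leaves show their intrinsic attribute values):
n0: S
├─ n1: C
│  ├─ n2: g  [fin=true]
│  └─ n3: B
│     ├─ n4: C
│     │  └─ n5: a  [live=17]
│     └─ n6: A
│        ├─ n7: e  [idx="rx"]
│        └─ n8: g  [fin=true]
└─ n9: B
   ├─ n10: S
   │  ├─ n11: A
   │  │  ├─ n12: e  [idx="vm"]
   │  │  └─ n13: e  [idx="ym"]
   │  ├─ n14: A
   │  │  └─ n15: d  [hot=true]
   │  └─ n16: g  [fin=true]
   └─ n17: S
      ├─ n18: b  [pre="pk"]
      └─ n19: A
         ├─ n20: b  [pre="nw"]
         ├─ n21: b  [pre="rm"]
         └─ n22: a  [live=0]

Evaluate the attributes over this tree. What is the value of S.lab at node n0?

8

1. n1.hot = 21  [21]
2. n1.wid = 17  [17]
3. n1.off = 28  [28]
4. n2.fin = true  [terminal]
5. n3.depth = "xv"  ["xv"]
6. n3.sig = "xx"  ["xx"]
7. n4.hot = 16  [len(B.sig) + 14]
8. n4.wid = 14  [len(B.sig) + 12]
9. n4.off = 3  [3]
10. n5.live = 17  [terminal]
11. n4.ok = true  [true]
12. n6.tag = 2  [len(B.depth)]
13. n7.idx = "rx"  [terminal]
14. n8.fin = true  [terminal]
15. n6.env = 2  [len(e.idx)]
16. n3.hot = 2  [A.env]
17. n3.off = false  [not C.ok]
18. n1.ok = true  [B.hot > 1]
19. n9.depth = "qz"  ["qz"]
20. n9.sig = "qr"  ["qr"]
21. n11.tag = -5  [-5]
22. n12.idx = "vm"  [terminal]
23. n13.idx = "ym"  [terminal]
24. n11.env = 10  [10]
25. n14.tag = 13  [A₀.env + 3]
26. n15.hot = true  [terminal]
27. n14.env = 20  [20]
28. n16.fin = true  [terminal]
29. n10.val = "mk"  ["mk"]
30. n10.lab = 16  [A₀.env + A₁.env - 14]
31. n18.pre = "pk"  [terminal]
32. n19.tag = 26  [len(b.pre) + 24]
33. n20.pre = "nw"  [terminal]
34. n21.pre = "rm"  [terminal]
35. n22.live = 0  [terminal]
36. n19.env = 13  [A.tag + a.live - 13]
37. n17.val = "kr"  ["kr"]
38. n17.lab = 6  [A.env * 3 - 33]
39. n9.hot = 26  [S₀.lab + S₁.lab + 4]
40. n9.off = true  [S₀.lab == 16]
41. n0.val = "rx"  ["rx"]
42. n0.lab = 8  [B.hot - 18]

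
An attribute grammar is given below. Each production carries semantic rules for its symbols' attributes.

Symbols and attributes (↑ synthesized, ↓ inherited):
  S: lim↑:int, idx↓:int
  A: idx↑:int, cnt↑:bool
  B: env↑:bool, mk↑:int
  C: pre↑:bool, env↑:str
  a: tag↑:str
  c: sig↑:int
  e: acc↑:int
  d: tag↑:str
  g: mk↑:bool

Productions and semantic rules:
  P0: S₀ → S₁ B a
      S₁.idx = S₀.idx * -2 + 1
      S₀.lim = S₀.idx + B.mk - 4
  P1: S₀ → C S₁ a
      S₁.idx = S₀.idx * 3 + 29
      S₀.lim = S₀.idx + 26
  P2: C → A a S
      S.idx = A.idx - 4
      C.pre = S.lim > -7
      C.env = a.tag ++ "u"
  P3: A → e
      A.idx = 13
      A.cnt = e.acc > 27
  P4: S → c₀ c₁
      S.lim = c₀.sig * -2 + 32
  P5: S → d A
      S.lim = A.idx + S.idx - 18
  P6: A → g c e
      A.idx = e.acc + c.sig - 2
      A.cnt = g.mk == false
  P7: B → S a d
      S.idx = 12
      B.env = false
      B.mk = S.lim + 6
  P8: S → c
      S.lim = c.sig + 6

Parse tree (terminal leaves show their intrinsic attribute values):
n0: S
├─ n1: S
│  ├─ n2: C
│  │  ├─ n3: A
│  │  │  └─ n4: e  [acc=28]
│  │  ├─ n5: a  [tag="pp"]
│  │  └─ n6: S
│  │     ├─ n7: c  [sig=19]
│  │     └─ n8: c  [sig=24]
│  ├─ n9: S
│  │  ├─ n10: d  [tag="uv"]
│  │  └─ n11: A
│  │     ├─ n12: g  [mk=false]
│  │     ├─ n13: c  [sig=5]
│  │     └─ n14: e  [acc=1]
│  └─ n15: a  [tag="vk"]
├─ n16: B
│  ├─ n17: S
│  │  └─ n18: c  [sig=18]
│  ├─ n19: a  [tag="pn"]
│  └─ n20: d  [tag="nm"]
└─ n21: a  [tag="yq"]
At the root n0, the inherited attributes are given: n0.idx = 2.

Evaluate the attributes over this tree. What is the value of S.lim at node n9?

1. n0.idx = 2  [given at root]
2. n1.idx = -3  [S₀.idx * -2 + 1]
3. n4.acc = 28  [terminal]
4. n3.idx = 13  [13]
5. n3.cnt = true  [e.acc > 27]
6. n5.tag = "pp"  [terminal]
7. n6.idx = 9  [A.idx - 4]
8. n7.sig = 19  [terminal]
9. n8.sig = 24  [terminal]
10. n6.lim = -6  [c₀.sig * -2 + 32]
11. n2.pre = true  [S.lim > -7]
12. n2.env = "ppu"  [a.tag ++ "u"]
13. n9.idx = 20  [S₀.idx * 3 + 29]
14. n10.tag = "uv"  [terminal]
15. n12.mk = false  [terminal]
16. n13.sig = 5  [terminal]
17. n14.acc = 1  [terminal]
18. n11.idx = 4  [e.acc + c.sig - 2]
19. n11.cnt = true  [g.mk == false]
20. n9.lim = 6  [A.idx + S.idx - 18]
21. n15.tag = "vk"  [terminal]
22. n1.lim = 23  [S₀.idx + 26]
23. n17.idx = 12  [12]
24. n18.sig = 18  [terminal]
25. n17.lim = 24  [c.sig + 6]
26. n19.tag = "pn"  [terminal]
27. n20.tag = "nm"  [terminal]
28. n16.env = false  [false]
29. n16.mk = 30  [S.lim + 6]
30. n21.tag = "yq"  [terminal]
31. n0.lim = 28  [S₀.idx + B.mk - 4]

6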